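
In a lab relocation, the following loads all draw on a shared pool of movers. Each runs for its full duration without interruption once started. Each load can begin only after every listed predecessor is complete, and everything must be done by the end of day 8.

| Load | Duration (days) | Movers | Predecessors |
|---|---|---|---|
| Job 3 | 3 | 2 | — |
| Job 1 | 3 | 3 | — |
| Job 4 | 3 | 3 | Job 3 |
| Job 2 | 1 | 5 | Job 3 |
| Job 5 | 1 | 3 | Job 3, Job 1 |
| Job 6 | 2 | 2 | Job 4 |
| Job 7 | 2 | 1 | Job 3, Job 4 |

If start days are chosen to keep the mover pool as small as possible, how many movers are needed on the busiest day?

8

Early-start (Job 3@1, Job 1@1, Job 4@4, Job 2@4, Job 5@4, Job 6@7, Job 7@7) gives peak 11: d1:5  d2:5  d3:5  d4:11  d5:3  d6:3  d7:3  d8:3.
Shift Job 5→5.
Schedule Job 3@1, Job 1@1, Job 4@4, Job 2@4, Job 5@5, Job 6@7, Job 7@7: d1:5  d2:5  d3:5  d4:8  d5:6  d6:3  d7:3  d8:3 — peak 8.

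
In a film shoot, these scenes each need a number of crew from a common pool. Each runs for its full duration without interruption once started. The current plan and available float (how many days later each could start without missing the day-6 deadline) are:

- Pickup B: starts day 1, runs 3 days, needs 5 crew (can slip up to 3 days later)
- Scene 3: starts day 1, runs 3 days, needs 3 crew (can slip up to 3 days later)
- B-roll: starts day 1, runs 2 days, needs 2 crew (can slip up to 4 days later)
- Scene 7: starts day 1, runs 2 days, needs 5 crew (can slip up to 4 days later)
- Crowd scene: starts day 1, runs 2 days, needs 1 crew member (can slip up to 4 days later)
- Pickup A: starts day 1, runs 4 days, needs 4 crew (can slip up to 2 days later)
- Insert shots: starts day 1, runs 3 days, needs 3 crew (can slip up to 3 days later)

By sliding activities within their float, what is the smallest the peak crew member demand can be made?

Early-start (Pickup B@1, Scene 3@1, B-roll@1, Scene 7@1, Crowd scene@1, Pickup A@1, Insert shots@1) gives peak 23: d1:23  d2:23  d3:15  d4:4  d5:0  d6:0.
Shift Scene 3→4, Scene 7→5, Crowd scene→3, Insert shots→4.
Schedule Pickup B@1, Scene 3@4, B-roll@1, Scene 7@5, Crowd scene@3, Pickup A@1, Insert shots@4: d1:11  d2:11  d3:10  d4:11  d5:11  d6:11 — peak 11.
Total crew member-days = 65 over 6 days ⇒ peak ≥ ⌈65/6⌉ = 11, so 11 is optimal.

11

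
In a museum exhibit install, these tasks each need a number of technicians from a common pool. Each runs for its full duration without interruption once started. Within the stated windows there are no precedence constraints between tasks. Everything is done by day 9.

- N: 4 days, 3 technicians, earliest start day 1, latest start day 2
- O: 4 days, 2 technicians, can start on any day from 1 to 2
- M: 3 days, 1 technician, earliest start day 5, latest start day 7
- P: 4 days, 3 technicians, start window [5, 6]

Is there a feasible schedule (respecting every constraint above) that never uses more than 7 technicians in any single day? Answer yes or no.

yes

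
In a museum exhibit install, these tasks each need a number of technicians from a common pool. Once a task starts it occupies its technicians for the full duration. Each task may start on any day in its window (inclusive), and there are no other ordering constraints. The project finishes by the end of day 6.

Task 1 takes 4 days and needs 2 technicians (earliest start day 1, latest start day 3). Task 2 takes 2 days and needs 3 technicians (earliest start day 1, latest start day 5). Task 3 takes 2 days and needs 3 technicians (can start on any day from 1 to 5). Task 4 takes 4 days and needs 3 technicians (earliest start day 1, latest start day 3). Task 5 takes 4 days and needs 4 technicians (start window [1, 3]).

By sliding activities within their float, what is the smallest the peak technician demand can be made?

Early-start (Task 1@1, Task 2@1, Task 3@1, Task 4@1, Task 5@1) gives peak 15: d1:15  d2:15  d3:9  d4:9  d5:0  d6:0.
Shift Task 4→3, Task 5→3.
Schedule Task 1@1, Task 2@1, Task 3@1, Task 4@3, Task 5@3: d1:8  d2:8  d3:9  d4:9  d5:7  d6:7 — peak 9.

9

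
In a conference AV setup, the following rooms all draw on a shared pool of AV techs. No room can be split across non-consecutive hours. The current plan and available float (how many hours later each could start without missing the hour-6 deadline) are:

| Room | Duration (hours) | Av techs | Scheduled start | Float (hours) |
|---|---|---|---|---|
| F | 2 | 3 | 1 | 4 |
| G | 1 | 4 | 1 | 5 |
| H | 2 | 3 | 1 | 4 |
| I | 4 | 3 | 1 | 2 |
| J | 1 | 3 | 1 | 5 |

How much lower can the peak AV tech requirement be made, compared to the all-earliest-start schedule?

10

Early-start peak: h1:16  h2:9  h3:3  h4:3  h5:0  h6:0 ⇒ 16.
Leveled (F@1, G@5, H@3, I@1, J@6): h1:6  h2:6  h3:6  h4:6  h5:4  h6:3 ⇒ 6.
Reduction 16 − 6 = 10.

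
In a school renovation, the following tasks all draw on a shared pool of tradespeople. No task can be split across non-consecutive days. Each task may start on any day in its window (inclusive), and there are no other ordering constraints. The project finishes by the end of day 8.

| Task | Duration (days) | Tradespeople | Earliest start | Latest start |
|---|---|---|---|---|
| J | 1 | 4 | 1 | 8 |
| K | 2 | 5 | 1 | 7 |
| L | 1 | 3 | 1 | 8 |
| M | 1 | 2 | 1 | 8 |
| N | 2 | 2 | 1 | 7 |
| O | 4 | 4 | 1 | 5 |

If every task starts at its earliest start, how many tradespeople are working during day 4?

At early start, day 4 has: O.
Demand: 4 = 4.

4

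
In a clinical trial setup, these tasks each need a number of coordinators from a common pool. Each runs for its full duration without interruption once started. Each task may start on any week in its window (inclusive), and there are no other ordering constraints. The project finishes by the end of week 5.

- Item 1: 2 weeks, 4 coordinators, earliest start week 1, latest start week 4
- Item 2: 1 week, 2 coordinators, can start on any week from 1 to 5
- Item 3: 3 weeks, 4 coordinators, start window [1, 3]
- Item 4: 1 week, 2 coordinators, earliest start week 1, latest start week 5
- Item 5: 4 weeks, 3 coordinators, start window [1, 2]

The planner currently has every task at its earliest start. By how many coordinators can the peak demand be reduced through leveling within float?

7

Early-start peak: w1:15  w2:11  w3:7  w4:3  w5:0 ⇒ 15.
Leveled (Item 1@1, Item 2@1, Item 3@3, Item 4@1, Item 5@2): w1:8  w2:7  w3:7  w4:7  w5:7 ⇒ 8.
Reduction 15 − 8 = 7.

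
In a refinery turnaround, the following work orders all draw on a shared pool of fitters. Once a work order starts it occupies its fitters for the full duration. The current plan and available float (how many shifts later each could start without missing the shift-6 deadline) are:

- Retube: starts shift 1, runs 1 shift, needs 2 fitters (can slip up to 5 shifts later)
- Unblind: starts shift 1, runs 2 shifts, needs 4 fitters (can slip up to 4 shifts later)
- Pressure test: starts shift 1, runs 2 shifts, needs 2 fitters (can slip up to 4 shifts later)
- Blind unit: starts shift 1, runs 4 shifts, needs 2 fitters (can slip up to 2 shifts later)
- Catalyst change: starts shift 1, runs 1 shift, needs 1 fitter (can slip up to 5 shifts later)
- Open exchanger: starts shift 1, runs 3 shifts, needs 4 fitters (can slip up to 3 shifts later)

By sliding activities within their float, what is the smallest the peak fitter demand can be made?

Early-start (Retube@1, Unblind@1, Pressure test@1, Blind unit@1, Catalyst change@1, Open exchanger@1) gives peak 15: s1:15  s2:12  s3:6  s4:2  s5:0  s6:0.
Shift Pressure test→2, Blind unit→3, Catalyst change→3, Open exchanger→4.
Schedule Retube@1, Unblind@1, Pressure test@2, Blind unit@3, Catalyst change@3, Open exchanger@4: s1:6  s2:6  s3:5  s4:6  s5:6  s6:6 — peak 6.
Total fitter-shifts = 35 over 6 shifts ⇒ peak ≥ ⌈35/6⌉ = 6, so 6 is optimal.

6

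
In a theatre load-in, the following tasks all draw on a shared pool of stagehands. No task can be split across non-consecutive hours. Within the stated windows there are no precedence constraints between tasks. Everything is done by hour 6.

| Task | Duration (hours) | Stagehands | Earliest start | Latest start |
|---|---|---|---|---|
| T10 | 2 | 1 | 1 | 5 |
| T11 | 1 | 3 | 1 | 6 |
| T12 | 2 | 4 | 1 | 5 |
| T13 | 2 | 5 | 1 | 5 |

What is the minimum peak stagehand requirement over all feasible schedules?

5

Early-start (T10@1, T11@1, T12@1, T13@1) gives peak 13: h1:13  h2:10  h3:0  h4:0  h5:0  h6:0.
Shift T12→2, T13→4.
Schedule T10@1, T11@1, T12@2, T13@4: h1:4  h2:5  h3:4  h4:5  h5:5  h6:0 — peak 5.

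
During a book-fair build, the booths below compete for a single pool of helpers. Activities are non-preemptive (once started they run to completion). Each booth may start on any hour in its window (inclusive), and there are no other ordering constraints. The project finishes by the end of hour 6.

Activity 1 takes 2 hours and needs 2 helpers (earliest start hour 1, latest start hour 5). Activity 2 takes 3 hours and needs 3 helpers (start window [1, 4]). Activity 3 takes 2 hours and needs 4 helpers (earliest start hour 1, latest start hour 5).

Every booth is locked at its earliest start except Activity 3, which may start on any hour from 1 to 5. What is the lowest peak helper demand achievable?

5

Activity 3@1: h1:9  h2:9  h3:3  h4:0  h5:0  h6:0 → peak 9
Activity 3@2: h1:5  h2:9  h3:7  h4:0  h5:0  h6:0 → peak 9
Activity 3@3: h1:5  h2:5  h3:7  h4:4  h5:0  h6:0 → peak 7
Activity 3@4: h1:5  h2:5  h3:3  h4:4  h5:4  h6:0 → peak 5
Activity 3@5: h1:5  h2:5  h3:3  h4:0  h5:4  h6:4 → peak 5
Best is Activity 3@4, peak 5.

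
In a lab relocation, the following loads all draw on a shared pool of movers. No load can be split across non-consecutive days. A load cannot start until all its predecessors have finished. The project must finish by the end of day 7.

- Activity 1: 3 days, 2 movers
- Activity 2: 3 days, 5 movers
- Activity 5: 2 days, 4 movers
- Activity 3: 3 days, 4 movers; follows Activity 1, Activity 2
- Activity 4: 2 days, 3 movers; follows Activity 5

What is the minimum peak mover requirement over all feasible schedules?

8

Early-start (Activity 1@1, Activity 2@1, Activity 5@1, Activity 3@4, Activity 4@3) gives peak 11: d1:11  d2:11  d3:10  d4:7  d5:4  d6:4  d7:0.
Shift Activity 5→4, Activity 4→6.
Schedule Activity 1@1, Activity 2@1, Activity 5@4, Activity 3@4, Activity 4@6: d1:7  d2:7  d3:7  d4:8  d5:8  d6:7  d7:3 — peak 8.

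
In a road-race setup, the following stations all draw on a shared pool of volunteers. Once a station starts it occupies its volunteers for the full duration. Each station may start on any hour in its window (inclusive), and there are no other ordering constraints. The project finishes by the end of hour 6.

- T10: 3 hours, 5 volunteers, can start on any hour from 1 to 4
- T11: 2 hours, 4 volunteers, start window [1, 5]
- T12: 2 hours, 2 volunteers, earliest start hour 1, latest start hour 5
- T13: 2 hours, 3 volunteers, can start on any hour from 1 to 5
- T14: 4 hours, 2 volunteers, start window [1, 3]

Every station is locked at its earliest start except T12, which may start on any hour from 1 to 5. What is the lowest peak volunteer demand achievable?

T12@1: h1:16  h2:16  h3:7  h4:2  h5:0  h6:0 → peak 16
T12@2: h1:14  h2:16  h3:9  h4:2  h5:0  h6:0 → peak 16
T12@3: h1:14  h2:14  h3:9  h4:4  h5:0  h6:0 → peak 14
T12@4: h1:14  h2:14  h3:7  h4:4  h5:2  h6:0 → peak 14
T12@5: h1:14  h2:14  h3:7  h4:2  h5:2  h6:2 → peak 14
Best is T12@3, peak 14.

14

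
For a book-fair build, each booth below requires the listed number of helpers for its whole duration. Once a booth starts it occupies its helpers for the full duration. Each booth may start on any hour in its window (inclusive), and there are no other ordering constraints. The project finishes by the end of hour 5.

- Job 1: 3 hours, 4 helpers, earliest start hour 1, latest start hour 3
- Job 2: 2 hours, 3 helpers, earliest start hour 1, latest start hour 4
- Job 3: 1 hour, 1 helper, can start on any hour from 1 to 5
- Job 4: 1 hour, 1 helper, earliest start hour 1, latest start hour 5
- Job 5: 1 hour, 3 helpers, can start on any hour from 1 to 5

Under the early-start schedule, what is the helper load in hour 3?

4

At early start, hour 3 has: Job 1.
Demand: 4 = 4.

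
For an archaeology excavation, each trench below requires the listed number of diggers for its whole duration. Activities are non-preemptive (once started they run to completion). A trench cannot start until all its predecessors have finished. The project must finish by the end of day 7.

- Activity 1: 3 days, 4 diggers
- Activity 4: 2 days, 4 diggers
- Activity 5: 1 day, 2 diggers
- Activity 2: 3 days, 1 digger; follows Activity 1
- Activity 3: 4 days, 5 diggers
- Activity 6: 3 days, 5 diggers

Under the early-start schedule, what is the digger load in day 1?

20

At early start, day 1 has: Activity 1, Activity 4, Activity 5, Activity 3, Activity 6.
Demand: 4 + 4 + 2 + 5 + 5 = 20.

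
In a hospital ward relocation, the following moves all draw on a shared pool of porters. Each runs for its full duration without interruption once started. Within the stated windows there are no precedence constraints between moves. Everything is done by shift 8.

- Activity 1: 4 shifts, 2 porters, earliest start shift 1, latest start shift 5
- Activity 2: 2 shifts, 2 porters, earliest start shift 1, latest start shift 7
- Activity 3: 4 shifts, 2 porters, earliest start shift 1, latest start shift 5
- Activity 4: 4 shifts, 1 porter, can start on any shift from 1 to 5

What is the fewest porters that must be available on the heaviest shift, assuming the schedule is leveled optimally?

Early-start (Activity 1@1, Activity 2@1, Activity 3@1, Activity 4@1) gives peak 7: s1:7  s2:7  s3:5  s4:5  s5:0  s6:0  s7:0  s8:0.
Shift Activity 3→3, Activity 4→5.
Schedule Activity 1@1, Activity 2@1, Activity 3@3, Activity 4@5: s1:4  s2:4  s3:4  s4:4  s5:3  s6:3  s7:1  s8:1 — peak 4.

4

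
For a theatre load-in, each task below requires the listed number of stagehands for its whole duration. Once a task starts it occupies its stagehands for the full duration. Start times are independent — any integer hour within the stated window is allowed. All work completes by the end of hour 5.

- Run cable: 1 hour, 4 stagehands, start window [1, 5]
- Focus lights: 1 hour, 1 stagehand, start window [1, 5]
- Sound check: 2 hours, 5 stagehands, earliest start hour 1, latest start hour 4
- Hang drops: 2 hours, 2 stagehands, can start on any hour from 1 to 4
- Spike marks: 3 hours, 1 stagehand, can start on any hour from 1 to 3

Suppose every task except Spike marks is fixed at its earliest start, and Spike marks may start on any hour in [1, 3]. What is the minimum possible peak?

Spike marks@1: h1:13  h2:8  h3:1  h4:0  h5:0 → peak 13
Spike marks@2: h1:12  h2:8  h3:1  h4:1  h5:0 → peak 12
Spike marks@3: h1:12  h2:7  h3:1  h4:1  h5:1 → peak 12
Best is Spike marks@2, peak 12.

12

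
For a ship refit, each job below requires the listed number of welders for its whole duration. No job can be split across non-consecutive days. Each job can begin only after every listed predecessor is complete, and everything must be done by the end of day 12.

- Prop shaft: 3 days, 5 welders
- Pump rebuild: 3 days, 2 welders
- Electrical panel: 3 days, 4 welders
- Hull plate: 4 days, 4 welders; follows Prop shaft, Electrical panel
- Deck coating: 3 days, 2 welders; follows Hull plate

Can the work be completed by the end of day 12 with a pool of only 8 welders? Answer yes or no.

The minimum achievable peak is 9; 8 < 9, so no feasible schedule stays within the cap.

no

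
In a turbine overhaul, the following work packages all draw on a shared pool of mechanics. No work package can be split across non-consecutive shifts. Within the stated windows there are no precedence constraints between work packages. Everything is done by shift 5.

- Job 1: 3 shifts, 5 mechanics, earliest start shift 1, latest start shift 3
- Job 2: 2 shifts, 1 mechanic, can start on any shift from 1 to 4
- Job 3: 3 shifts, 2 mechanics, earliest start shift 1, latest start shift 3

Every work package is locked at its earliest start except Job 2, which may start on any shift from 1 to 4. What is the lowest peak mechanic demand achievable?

7

Job 2@1: s1:8  s2:8  s3:7  s4:0  s5:0 → peak 8
Job 2@2: s1:7  s2:8  s3:8  s4:0  s5:0 → peak 8
Job 2@3: s1:7  s2:7  s3:8  s4:1  s5:0 → peak 8
Job 2@4: s1:7  s2:7  s3:7  s4:1  s5:1 → peak 7
Best is Job 2@4, peak 7.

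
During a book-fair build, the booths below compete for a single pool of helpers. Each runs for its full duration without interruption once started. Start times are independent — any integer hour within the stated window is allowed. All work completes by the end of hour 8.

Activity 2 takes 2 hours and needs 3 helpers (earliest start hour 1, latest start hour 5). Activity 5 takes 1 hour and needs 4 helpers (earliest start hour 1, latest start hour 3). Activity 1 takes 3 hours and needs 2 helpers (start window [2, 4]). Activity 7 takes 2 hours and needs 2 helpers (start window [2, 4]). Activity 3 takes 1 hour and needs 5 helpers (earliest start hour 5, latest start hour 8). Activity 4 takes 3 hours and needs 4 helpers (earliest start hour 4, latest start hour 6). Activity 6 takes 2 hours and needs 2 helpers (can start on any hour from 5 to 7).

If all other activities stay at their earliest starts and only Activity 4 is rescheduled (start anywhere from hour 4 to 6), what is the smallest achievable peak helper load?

7

Activity 4@4: h1:7  h2:7  h3:4  h4:6  h5:11  h6:6  h7:0  h8:0 → peak 11
Activity 4@5: h1:7  h2:7  h3:4  h4:2  h5:11  h6:6  h7:4  h8:0 → peak 11
Activity 4@6: h1:7  h2:7  h3:4  h4:2  h5:7  h6:6  h7:4  h8:4 → peak 7
Best is Activity 4@6, peak 7.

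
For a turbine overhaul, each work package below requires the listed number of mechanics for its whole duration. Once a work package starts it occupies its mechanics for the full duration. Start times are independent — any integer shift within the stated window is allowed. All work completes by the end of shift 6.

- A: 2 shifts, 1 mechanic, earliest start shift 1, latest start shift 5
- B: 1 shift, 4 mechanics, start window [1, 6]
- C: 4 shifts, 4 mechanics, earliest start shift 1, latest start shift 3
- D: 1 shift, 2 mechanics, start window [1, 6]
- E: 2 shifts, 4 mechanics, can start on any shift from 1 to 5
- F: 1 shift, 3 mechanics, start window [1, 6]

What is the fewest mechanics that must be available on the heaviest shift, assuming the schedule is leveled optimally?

8

Early-start (A@1, B@1, C@1, D@1, E@1, F@1) gives peak 18: s1:18  s2:9  s3:4  s4:4  s5:0  s6:0.
Shift C→2, E→3, F→2.
Schedule A@1, B@1, C@2, D@1, E@3, F@2: s1:7  s2:8  s3:8  s4:8  s5:4  s6:0 — peak 8.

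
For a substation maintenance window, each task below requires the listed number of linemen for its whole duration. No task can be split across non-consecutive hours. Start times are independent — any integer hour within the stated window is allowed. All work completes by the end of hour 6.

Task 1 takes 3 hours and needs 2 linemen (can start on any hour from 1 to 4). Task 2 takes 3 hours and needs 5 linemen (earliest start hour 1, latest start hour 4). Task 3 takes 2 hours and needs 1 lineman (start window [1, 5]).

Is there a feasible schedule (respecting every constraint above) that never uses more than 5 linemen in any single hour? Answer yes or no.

yes

Schedule Task 1@1, Task 2@4, Task 3@1: h1:3  h2:3  h3:2  h4:5  h5:5  h6:5 — peak 5 ≤ 5.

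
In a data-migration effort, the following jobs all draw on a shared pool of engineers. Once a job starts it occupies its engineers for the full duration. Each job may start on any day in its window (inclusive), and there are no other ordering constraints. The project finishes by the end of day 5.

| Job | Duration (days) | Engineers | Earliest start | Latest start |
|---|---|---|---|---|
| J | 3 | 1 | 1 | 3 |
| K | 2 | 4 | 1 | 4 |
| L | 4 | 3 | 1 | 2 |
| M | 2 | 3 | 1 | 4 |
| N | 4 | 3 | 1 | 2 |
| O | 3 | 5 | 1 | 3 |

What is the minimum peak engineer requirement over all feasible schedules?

13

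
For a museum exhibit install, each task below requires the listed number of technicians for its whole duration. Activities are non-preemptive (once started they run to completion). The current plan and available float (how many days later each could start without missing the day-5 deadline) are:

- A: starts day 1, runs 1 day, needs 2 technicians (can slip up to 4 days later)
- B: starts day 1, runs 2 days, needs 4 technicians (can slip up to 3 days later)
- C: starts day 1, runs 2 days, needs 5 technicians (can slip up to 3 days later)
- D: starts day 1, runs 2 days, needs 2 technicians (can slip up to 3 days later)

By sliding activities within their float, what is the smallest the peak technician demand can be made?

6

Early-start (A@1, B@1, C@1, D@1) gives peak 13: d1:13  d2:11  d3:0  d4:0  d5:0.
Shift C→4, D→2.
Schedule A@1, B@1, C@4, D@2: d1:6  d2:6  d3:2  d4:5  d5:5 — peak 6.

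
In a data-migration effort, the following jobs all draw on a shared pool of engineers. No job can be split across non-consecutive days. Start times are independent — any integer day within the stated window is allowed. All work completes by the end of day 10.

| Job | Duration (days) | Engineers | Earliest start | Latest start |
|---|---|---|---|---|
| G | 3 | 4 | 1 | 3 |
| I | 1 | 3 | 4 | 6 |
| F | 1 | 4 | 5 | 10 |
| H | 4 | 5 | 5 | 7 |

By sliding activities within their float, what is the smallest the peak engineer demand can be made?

5

Early-start (G@1, I@4, F@5, H@5) gives peak 9: d1:4  d2:4  d3:4  d4:3  d5:9  d6:5  d7:5  d8:5  d9:0  d10:0.
Shift H→6.
Schedule G@1, I@4, F@5, H@6: d1:4  d2:4  d3:4  d4:3  d5:4  d6:5  d7:5  d8:5  d9:5  d10:0 — peak 5.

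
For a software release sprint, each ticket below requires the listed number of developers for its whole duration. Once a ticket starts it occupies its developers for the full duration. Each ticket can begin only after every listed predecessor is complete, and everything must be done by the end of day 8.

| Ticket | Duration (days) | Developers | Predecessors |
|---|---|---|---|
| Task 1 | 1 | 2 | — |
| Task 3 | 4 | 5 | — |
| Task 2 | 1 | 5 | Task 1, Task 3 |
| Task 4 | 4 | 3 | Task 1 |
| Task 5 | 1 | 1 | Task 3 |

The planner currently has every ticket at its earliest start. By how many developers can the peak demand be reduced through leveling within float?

Early-start peak: d1:7  d2:8  d3:8  d4:8  d5:9  d6:0  d7:0  d8:0 ⇒ 9.
Leveled (Task 1@1, Task 3@1, Task 2@5, Task 4@2, Task 5@6): d1:7  d2:8  d3:8  d4:8  d5:8  d6:1  d7:0  d8:0 ⇒ 8.
Reduction 9 − 8 = 1.

1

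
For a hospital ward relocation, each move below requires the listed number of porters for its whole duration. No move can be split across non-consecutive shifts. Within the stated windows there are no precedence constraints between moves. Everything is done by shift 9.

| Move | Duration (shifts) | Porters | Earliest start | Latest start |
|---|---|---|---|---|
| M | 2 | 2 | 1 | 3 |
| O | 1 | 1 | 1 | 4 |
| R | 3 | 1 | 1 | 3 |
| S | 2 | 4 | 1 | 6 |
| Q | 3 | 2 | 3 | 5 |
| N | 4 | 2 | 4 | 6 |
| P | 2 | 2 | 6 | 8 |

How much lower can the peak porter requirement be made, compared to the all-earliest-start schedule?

Early-start peak: s1:8  s2:7  s3:3  s4:4  s5:4  s6:4  s7:4  s8:0  s9:0 ⇒ 8.
Leveled (M@3, O@3, R@3, S@1, Q@5, N@6, P@8): s1:4  s2:4  s3:4  s4:3  s5:3  s6:4  s7:4  s8:4  s9:4 ⇒ 4.
Reduction 8 − 4 = 4.

4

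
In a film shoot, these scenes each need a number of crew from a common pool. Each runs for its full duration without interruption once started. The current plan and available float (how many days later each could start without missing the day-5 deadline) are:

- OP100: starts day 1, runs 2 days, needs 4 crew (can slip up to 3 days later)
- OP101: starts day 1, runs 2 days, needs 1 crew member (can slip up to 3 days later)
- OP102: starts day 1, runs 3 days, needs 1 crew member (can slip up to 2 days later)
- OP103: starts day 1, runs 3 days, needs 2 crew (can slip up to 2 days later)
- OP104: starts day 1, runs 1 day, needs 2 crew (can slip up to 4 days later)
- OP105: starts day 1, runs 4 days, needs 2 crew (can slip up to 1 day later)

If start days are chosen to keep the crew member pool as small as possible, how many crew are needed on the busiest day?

6

Early-start (OP100@1, OP101@1, OP102@1, OP103@1, OP104@1, OP105@1) gives peak 12: d1:12  d2:10  d3:5  d4:2  d5:0.
Shift OP101→3, OP102→3, OP103→3, OP105→2.
Schedule OP100@1, OP101@3, OP102@3, OP103@3, OP104@1, OP105@2: d1:6  d2:6  d3:6  d4:6  d5:5 — peak 6.
Total crew member-days = 29 over 5 days ⇒ peak ≥ ⌈29/5⌉ = 6, so 6 is optimal.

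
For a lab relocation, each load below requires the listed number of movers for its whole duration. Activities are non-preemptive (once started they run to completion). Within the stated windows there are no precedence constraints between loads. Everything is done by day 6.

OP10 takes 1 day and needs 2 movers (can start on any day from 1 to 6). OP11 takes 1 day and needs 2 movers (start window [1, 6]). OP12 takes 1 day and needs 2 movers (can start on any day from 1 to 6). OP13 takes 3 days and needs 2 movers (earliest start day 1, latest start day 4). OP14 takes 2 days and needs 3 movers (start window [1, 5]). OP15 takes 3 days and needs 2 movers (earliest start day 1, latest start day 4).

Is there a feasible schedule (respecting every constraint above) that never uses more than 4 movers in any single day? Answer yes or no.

The minimum achievable peak is 5; 4 < 5, so no feasible schedule stays within the cap.

no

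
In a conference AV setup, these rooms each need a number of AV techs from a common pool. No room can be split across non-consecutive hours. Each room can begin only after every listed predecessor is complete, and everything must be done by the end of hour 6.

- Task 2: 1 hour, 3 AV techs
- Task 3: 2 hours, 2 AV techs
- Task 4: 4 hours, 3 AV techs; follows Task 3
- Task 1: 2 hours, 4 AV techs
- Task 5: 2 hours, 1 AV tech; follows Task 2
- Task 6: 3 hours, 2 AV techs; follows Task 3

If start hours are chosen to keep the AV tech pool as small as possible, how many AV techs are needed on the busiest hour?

6

Early-start (Task 2@1, Task 3@1, Task 4@3, Task 1@1, Task 5@2, Task 6@3) gives peak 9: h1:9  h2:7  h3:6  h4:5  h5:5  h6:3.
Shift Task 2→3, Task 5→4, Task 6→4.
Schedule Task 2@3, Task 3@1, Task 4@3, Task 1@1, Task 5@4, Task 6@4: h1:6  h2:6  h3:6  h4:6  h5:6  h6:5 — peak 6.
Total AV tech-hours = 35 over 6 hours ⇒ peak ≥ ⌈35/6⌉ = 6, so 6 is optimal.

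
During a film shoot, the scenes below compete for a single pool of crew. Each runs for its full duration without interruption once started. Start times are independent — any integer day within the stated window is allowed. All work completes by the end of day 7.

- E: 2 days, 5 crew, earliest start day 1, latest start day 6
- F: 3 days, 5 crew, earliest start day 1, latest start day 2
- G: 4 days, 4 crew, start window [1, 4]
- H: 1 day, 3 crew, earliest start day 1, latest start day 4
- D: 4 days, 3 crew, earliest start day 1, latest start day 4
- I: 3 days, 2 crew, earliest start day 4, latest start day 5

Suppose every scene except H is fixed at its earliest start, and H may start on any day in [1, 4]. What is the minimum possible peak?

H@1: d1:20  d2:17  d3:12  d4:9  d5:2  d6:2  d7:0 → peak 20
H@2: d1:17  d2:20  d3:12  d4:9  d5:2  d6:2  d7:0 → peak 20
H@3: d1:17  d2:17  d3:15  d4:9  d5:2  d6:2  d7:0 → peak 17
H@4: d1:17  d2:17  d3:12  d4:12  d5:2  d6:2  d7:0 → peak 17
Best is H@3, peak 17.

17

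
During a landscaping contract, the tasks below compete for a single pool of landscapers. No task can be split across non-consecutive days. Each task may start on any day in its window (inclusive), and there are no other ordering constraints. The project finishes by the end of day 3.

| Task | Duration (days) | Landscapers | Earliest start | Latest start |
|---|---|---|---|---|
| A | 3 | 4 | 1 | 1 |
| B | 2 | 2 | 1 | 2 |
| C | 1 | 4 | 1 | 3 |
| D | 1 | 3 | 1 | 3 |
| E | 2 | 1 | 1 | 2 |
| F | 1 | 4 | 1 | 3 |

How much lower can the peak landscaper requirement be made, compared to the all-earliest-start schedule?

Early-start peak: d1:18  d2:7  d3:4 ⇒ 18.
Leveled (A@1, B@1, C@1, D@2, E@2, F@3): d1:10  d2:10  d3:9 ⇒ 10.
Reduction 18 − 10 = 8.

8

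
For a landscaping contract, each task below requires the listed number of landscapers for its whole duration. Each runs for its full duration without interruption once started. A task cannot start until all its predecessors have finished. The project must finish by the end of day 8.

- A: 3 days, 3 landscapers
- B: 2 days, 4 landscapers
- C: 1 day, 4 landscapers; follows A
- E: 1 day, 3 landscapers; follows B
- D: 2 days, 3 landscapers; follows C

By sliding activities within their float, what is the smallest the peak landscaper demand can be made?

Early-start (A@1, B@1, C@4, E@3, D@5) gives peak 7: d1:7  d2:7  d3:6  d4:4  d5:3  d6:3  d7:0  d8:0.
Shift B→4, C→6, E→7, D→7.
Schedule A@1, B@4, C@6, E@7, D@7: d1:3  d2:3  d3:3  d4:4  d5:4  d6:4  d7:6  d8:3 — peak 6.

6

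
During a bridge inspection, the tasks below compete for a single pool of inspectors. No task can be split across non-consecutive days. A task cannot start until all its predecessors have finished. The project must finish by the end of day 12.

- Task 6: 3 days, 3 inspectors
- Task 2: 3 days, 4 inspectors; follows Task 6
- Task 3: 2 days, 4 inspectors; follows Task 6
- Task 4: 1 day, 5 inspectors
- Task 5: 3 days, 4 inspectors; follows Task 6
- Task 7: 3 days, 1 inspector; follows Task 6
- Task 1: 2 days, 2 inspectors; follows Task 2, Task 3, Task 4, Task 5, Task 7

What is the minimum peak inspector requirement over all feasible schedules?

Early-start (Task 6@1, Task 2@4, Task 3@4, Task 4@1, Task 5@4, Task 7@4, Task 1@7) gives peak 13: d1:8  d2:3  d3:3  d4:13  d5:13  d6:9  d7:2  d8:2  d9:0  d10:0  d11:0  d12:0.
Shift Task 5→6, Task 7→7, Task 1→10.
Schedule Task 6@1, Task 2@4, Task 3@4, Task 4@1, Task 5@6, Task 7@7, Task 1@10: d1:8  d2:3  d3:3  d4:8  d5:8  d6:8  d7:5  d8:5  d9:1  d10:2  d11:2  d12:0 — peak 8.

8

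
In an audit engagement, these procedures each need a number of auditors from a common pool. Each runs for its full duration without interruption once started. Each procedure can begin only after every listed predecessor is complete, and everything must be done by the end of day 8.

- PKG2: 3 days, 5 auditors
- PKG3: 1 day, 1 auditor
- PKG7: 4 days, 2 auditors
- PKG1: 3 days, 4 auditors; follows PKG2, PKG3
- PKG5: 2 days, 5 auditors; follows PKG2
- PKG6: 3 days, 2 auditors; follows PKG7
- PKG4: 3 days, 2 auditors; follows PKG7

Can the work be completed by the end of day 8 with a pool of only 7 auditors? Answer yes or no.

Total auditor-days = 58; over 8 days the average is 58/8 > 7, so some day must exceed 7.

no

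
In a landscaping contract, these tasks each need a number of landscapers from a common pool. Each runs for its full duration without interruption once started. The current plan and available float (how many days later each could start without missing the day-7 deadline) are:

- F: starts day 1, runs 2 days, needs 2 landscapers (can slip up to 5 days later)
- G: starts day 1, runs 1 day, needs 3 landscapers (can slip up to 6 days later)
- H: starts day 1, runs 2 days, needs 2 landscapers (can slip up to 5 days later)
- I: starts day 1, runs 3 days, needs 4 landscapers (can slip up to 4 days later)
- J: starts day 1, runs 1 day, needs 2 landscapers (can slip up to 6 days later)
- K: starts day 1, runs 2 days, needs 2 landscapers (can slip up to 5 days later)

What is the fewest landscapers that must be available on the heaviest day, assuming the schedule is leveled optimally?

5

Early-start (F@1, G@1, H@1, I@1, J@1, K@1) gives peak 15: d1:15  d2:10  d3:4  d4:0  d5:0  d6:0  d7:0.
Shift H→2, I→5, J→4, K→3.
Schedule F@1, G@1, H@2, I@5, J@4, K@3: d1:5  d2:4  d3:4  d4:4  d5:4  d6:4  d7:4 — peak 5.
Total landscaper-days = 29 over 7 days ⇒ peak ≥ ⌈29/7⌉ = 5, so 5 is optimal.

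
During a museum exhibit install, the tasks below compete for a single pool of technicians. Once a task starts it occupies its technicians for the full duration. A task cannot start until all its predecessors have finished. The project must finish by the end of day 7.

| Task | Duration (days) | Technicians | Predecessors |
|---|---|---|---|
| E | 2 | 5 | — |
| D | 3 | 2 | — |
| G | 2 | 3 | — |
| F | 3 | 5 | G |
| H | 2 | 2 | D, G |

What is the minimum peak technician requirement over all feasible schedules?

Early-start (E@1, D@1, G@1, F@3, H@4) gives peak 10: d1:10  d2:10  d3:7  d4:7  d5:7  d6:0  d7:0.
Shift G→3, F→5, H→5.
Schedule E@1, D@1, G@3, F@5, H@5: d1:7  d2:7  d3:5  d4:3  d5:7  d6:7  d7:5 — peak 7.

7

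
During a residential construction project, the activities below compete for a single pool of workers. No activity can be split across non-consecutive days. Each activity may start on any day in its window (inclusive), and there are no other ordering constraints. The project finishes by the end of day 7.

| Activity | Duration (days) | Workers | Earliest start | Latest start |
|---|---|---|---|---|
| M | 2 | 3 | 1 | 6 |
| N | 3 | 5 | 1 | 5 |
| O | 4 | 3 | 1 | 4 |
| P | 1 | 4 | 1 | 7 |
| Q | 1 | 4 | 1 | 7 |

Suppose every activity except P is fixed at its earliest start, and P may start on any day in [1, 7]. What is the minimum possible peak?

15

P@1: d1:19  d2:11  d3:8  d4:3  d5:0  d6:0  d7:0 → peak 19
P@2: d1:15  d2:15  d3:8  d4:3  d5:0  d6:0  d7:0 → peak 15
P@3: d1:15  d2:11  d3:12  d4:3  d5:0  d6:0  d7:0 → peak 15
P@4: d1:15  d2:11  d3:8  d4:7  d5:0  d6:0  d7:0 → peak 15
P@5: d1:15  d2:11  d3:8  d4:3  d5:4  d6:0  d7:0 → peak 15
P@6: d1:15  d2:11  d3:8  d4:3  d5:0  d6:4  d7:0 → peak 15
P@7: d1:15  d2:11  d3:8  d4:3  d5:0  d6:0  d7:4 → peak 15
Best is P@2, peak 15.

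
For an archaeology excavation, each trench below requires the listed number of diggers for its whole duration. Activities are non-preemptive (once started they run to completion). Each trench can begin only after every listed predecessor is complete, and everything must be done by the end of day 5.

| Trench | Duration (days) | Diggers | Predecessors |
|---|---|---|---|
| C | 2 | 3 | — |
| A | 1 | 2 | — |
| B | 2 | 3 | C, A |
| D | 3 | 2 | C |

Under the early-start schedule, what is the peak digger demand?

Early-start schedule: C@1, A@1, B@3, D@3.
Load per day: day 1: 5, day 2: 3, day 3: 5, day 4: 5, day 5: 2.
Peak is 5.

5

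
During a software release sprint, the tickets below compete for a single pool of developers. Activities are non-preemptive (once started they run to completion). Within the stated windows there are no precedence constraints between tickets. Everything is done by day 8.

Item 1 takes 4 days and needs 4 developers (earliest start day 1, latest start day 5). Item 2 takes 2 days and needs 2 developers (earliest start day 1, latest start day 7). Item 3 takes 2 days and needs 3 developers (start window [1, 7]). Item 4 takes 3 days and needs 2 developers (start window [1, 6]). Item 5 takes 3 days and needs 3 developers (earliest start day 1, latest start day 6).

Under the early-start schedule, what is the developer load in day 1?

14

At early start, day 1 has: Item 1, Item 2, Item 3, Item 4, Item 5.
Demand: 4 + 2 + 3 + 2 + 3 = 14.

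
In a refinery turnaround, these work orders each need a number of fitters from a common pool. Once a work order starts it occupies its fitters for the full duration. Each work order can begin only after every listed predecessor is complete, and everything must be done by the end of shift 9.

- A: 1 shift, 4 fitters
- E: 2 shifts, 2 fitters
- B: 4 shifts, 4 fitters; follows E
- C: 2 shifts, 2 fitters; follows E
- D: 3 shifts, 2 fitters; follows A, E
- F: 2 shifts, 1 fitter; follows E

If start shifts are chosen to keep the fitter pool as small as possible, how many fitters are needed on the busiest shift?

Early-start (A@1, E@1, B@3, C@3, D@3, F@3) gives peak 9: s1:6  s2:2  s3:9  s4:9  s5:6  s6:4  s7:0  s8:0  s9:0.
Shift D→5, F→7.
Schedule A@1, E@1, B@3, C@3, D@5, F@7: s1:6  s2:2  s3:6  s4:6  s5:6  s6:6  s7:3  s8:1  s9:0 — peak 6.

6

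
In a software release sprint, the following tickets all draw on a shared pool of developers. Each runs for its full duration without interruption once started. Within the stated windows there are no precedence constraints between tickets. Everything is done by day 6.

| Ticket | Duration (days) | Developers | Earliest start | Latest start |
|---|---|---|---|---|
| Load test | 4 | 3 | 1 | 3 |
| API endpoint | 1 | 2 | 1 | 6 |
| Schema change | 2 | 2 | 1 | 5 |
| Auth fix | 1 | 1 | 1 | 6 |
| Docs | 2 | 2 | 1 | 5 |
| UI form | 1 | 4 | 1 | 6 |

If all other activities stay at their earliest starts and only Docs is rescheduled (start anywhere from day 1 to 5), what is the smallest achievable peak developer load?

12

Docs@1: d1:14  d2:7  d3:3  d4:3  d5:0  d6:0 → peak 14
Docs@2: d1:12  d2:7  d3:5  d4:3  d5:0  d6:0 → peak 12
Docs@3: d1:12  d2:5  d3:5  d4:5  d5:0  d6:0 → peak 12
Docs@4: d1:12  d2:5  d3:3  d4:5  d5:2  d6:0 → peak 12
Docs@5: d1:12  d2:5  d3:3  d4:3  d5:2  d6:2 → peak 12
Best is Docs@2, peak 12.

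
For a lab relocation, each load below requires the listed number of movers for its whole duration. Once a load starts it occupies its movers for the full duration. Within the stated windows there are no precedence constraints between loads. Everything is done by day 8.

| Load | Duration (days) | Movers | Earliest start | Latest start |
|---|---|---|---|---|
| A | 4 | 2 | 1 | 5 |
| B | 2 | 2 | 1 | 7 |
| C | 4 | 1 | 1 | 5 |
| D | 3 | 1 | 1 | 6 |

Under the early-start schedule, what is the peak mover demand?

Early-start schedule: A@1, B@1, C@1, D@1.
Load per day: day 1: 6, day 2: 6, day 3: 4, day 4: 3, day 5: 0, day 6: 0, day 7: 0, day 8: 0.
Peak is 6.

6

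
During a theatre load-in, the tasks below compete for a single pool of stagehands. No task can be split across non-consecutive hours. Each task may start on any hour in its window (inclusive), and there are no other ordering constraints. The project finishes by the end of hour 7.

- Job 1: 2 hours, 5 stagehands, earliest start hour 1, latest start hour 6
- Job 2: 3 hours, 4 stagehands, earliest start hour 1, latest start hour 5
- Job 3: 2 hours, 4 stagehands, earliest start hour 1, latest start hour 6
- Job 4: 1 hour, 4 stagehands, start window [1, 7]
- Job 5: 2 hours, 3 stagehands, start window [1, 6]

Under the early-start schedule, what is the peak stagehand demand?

Early-start schedule: Job 1@1, Job 2@1, Job 3@1, Job 4@1, Job 5@1.
Load per hour: hour 1: 20, hour 2: 16, hour 3: 4, hour 4: 0, hour 5: 0, hour 6: 0, hour 7: 0.
Peak is 20.

20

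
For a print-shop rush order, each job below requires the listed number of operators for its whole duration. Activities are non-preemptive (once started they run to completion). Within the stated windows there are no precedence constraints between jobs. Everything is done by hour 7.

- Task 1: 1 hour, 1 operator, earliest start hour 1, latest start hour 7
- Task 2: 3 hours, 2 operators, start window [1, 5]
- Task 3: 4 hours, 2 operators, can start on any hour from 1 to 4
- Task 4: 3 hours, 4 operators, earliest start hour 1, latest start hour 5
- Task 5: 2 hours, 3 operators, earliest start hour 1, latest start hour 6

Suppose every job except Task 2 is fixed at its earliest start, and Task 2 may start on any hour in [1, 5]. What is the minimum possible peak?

10

Task 2@1: h1:12  h2:11  h3:8  h4:2  h5:0  h6:0  h7:0 → peak 12
Task 2@2: h1:10  h2:11  h3:8  h4:4  h5:0  h6:0  h7:0 → peak 11
Task 2@3: h1:10  h2:9  h3:8  h4:4  h5:2  h6:0  h7:0 → peak 10
Task 2@4: h1:10  h2:9  h3:6  h4:4  h5:2  h6:2  h7:0 → peak 10
Task 2@5: h1:10  h2:9  h3:6  h4:2  h5:2  h6:2  h7:2 → peak 10
Best is Task 2@3, peak 10.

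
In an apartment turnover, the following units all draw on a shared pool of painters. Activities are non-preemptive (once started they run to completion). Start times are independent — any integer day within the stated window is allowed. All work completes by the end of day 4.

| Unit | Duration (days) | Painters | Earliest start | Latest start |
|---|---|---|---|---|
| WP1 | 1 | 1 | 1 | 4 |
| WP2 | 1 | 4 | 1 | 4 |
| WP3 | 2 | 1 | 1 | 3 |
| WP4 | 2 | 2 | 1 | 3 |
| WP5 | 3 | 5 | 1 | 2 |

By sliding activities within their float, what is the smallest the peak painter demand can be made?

7

Early-start (WP1@1, WP2@1, WP3@1, WP4@1, WP5@1) gives peak 13: d1:13  d2:8  d3:5  d4:0.
Shift WP4→3, WP5→2.
Schedule WP1@1, WP2@1, WP3@1, WP4@3, WP5@2: d1:6  d2:6  d3:7  d4:7 — peak 7.
Total painter-days = 26 over 4 days ⇒ peak ≥ ⌈26/4⌉ = 7, so 7 is optimal.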